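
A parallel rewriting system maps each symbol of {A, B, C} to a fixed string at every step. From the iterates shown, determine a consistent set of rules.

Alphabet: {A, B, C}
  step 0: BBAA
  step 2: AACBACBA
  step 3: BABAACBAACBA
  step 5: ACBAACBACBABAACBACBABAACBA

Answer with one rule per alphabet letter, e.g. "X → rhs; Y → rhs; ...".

  step 2 ⇒ step 3: AACBACBA ⇒ BA·BA·A·C·BA·A·C·BA
    A ↦ BA
    B ↦ C
    C ↦ A

A->BA, B->C, C->A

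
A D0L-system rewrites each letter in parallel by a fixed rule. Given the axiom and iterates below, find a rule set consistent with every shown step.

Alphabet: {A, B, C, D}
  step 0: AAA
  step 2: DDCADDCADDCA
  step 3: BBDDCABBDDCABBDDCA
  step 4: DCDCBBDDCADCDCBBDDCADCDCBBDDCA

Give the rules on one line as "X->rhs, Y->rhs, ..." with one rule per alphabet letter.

  step 3 ⇒ step 4: BBDDCABBDDCABBDDCA ⇒ DC·DC·B·B·DD·CA·DC·DC·B·B·DD·CA·DC·DC·B·B·DD·CA
    A ↦ CA
    B ↦ DC
    C ↦ DD
    D ↦ B

A->CA, B->DC, C->DD, D->B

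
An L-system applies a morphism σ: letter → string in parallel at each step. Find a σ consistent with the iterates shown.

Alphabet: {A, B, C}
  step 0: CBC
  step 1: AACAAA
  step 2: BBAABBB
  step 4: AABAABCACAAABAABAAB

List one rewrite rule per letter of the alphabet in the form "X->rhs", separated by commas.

  step 1 ⇒ step 2: AACAAA ⇒ B·B·AA·B·B·B
    A ↦ B
    C ↦ AA
  step 0 ⇒ step 1: CBC ⇒ AA·CA·AA
    B ↦ CA

A->B, B->CA, C->AA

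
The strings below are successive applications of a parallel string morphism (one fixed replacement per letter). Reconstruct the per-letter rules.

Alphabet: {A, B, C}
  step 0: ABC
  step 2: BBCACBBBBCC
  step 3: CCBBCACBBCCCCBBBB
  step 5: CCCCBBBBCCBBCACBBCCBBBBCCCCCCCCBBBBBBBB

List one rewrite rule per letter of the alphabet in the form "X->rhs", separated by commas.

A->CAC, B->C, C->BB

  step 2 ⇒ step 3: BBCACBBBBCC ⇒ C·C·BB·CAC·BB·C·C·C·C·BB·BB
    A ↦ CAC
    B ↦ C
    C ↦ BB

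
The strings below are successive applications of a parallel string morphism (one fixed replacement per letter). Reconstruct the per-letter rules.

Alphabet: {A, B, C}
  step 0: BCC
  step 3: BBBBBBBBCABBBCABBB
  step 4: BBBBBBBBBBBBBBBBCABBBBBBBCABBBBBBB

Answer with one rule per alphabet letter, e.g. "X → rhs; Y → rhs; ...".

A->B, B->BB, C->CA

  step 3 ⇒ step 4: BBBBBBBBCABBBCABBB ⇒ BB·BB·BB·BB·BB·BB·BB·BB·CA·B·BB·BB·BB·CA·B·BB·BB·BB
    A ↦ B
    B ↦ BB
    C ↦ CA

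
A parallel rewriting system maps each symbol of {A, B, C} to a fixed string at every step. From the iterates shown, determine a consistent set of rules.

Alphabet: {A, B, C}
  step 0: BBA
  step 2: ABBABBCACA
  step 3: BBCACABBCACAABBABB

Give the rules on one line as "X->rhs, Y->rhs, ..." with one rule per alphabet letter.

  step 2 ⇒ step 3: ABBABBCACA ⇒ BB·CA·CA·BB·CA·CA·A·BB·A·BB
    A ↦ BB
    B ↦ CA
    C ↦ A

A->BB, B->CA, C->A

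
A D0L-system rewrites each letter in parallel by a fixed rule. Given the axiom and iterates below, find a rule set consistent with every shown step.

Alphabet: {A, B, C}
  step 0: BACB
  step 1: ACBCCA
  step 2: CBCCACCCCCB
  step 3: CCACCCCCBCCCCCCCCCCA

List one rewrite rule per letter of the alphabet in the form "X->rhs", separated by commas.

  step 2 ⇒ step 3: CBCCACCCCCB ⇒ CC·A·CC·CC·CB·CC·CC·CC·CC·CC·A
    A ↦ CB
    B ↦ A
    C ↦ CC

A->CB, B->A, C->CC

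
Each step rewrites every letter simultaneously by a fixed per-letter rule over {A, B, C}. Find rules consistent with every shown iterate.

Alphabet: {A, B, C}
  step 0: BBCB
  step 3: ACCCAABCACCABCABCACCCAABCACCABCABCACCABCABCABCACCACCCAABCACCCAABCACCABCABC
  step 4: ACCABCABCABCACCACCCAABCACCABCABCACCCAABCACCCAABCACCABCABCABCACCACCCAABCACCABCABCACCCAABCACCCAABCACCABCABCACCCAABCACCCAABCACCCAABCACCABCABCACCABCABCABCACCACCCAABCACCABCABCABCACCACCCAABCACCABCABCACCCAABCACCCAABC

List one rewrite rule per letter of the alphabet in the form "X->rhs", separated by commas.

A->ACC, B->CA, C->ABC

  step 3 ⇒ step 4: ACCCAABCACCABCABCACCCAABCACCABCABCACCABCABCABCACCACCCAABCACCCAABCACCABCABC ⇒ ACC·ABC·ABC·ABC·ACC·ACC·CA·ABC·ACC·ABC·ABC·ACC·CA·ABC·ACC·CA·ABC·ACC·ABC·ABC·ABC·ACC·ACC·CA·ABC·ACC·ABC·ABC·ACC·CA·ABC·ACC·CA·ABC·ACC·ABC·ABC·ACC·CA·ABC·ACC·CA·ABC·ACC·CA·ABC·ACC·ABC·ABC·ACC·ABC·ABC·ABC·ACC·ACC·CA·ABC·ACC·ABC·ABC·ABC·ACC·ACC·CA·ABC·ACC·ABC·ABC·ACC·CA·ABC·ACC·CA·ABC
    A ↦ ACC
    B ↦ CA
    C ↦ ABC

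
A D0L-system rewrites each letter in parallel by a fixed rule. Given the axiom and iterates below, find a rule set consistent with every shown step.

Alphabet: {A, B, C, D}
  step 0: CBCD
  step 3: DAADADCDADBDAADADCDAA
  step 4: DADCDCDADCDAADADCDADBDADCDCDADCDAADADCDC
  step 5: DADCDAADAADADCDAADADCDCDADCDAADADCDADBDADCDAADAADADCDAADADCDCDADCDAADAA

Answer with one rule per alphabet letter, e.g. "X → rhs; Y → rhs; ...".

  step 4 ⇒ step 5: DADCDCDADCDAADADCDADBDADCDCDADCDAADADCDC ⇒ DA·DC·DA·A·DA·A·DA·DC·DA·A·DA·DC·DC·DA·DC·DA·A·DA·DC·DA·DB·DA·DC·DA·A·DA·A·DA·DC·DA·A·DA·DC·DC·DA·DC·DA·A·DA·A
    A ↦ DC
    B ↦ DB
    C ↦ A
    D ↦ DA

A->DC, B->DB, C->A, D->DA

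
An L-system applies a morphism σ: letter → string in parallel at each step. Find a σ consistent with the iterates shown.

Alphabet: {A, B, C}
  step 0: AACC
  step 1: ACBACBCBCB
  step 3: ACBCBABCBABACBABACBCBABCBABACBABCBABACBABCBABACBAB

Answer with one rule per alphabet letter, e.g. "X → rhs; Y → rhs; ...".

A->ACB, B->AB, C->CB

  step 0 ⇒ step 1: AACC ⇒ ACB·ACB·CB·CB
    A ↦ ACB
    C ↦ CB
    B ↦ AB  (constrained at step 1)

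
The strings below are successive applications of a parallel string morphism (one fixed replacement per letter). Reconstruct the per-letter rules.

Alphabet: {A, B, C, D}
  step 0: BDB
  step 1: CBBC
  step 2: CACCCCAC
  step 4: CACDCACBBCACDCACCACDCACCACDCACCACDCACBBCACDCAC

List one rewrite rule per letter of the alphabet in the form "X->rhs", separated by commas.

A->D, B->C, C->CAC, D->BB

  step 1 ⇒ step 2: CBBC ⇒ CAC·C·C·CAC
    B ↦ C
    C ↦ CAC
    A ↦ D  (constrained at step 2)
  step 0 ⇒ step 1: BDB ⇒ C·BB·C
    D ↦ BB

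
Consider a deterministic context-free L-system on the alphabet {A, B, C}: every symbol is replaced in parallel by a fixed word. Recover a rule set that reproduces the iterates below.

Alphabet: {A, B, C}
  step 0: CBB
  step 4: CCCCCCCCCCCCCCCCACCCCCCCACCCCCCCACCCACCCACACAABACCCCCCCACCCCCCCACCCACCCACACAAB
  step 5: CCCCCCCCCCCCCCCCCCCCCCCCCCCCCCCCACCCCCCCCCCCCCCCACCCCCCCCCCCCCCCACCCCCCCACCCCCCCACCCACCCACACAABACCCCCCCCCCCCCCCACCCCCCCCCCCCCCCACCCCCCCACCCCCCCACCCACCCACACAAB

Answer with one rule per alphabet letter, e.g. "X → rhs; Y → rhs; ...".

  step 4 ⇒ step 5: CCCCCCCCCCCCCCCCACCCCCCCACCCCCCCACCCACCCACACAABACCCCCCCACCCCCCCACCCACCCACACAAB ⇒ CC·CC·CC·CC·CC·CC·CC·CC·CC·CC·CC·CC·CC·CC·CC·CC·AC·CC·CC·CC·CC·CC·CC·CC·AC·CC·CC·CC·CC·CC·CC·CC·AC·CC·CC·CC·AC·CC·CC·CC·AC·CC·AC·CC·AC·AC·AAB·AC·CC·CC·CC·CC·CC·CC·CC·AC·CC·CC·CC·CC·CC·CC·CC·AC·CC·CC·CC·AC·CC·CC·CC·AC·CC·AC·CC·AC·AC·AAB
    A ↦ AC
    B ↦ AAB
    C ↦ CC

A->AC, B->AAB, C->CC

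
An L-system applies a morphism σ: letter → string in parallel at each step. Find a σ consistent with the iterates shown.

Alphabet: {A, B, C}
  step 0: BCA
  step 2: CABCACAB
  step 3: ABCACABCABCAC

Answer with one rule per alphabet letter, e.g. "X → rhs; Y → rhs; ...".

A->C, B->AC, C->AB

  step 2 ⇒ step 3: CABCACAB ⇒ AB·C·AC·AB·C·AB·C·AC
    A ↦ C
    B ↦ AC
    C ↦ AB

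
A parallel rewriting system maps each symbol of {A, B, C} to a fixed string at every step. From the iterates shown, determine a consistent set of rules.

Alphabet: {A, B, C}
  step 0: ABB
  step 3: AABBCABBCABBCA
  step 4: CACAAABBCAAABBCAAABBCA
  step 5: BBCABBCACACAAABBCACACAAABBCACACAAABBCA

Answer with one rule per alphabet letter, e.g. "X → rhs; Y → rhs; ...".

A->CA, B->A, C->BB

  step 4 ⇒ step 5: CACAAABBCAAABBCAAABBCA ⇒ BB·CA·BB·CA·CA·CA·A·A·BB·CA·CA·CA·A·A·BB·CA·CA·CA·A·A·BB·CA
    A ↦ CA
    B ↦ A
    C ↦ BB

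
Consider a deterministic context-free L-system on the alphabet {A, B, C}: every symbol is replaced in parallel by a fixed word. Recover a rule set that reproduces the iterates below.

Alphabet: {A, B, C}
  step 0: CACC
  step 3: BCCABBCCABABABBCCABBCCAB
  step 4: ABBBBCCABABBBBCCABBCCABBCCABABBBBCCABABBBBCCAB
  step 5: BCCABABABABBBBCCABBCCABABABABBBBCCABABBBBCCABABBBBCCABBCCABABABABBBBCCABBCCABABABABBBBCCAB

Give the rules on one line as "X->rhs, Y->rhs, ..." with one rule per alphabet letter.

  step 4 ⇒ step 5: ABBBBCCABABBBBCCABBCCABBCCABABBBBCCABABBBBCCAB ⇒ BCC·AB·AB·AB·AB·B·B·BCC·AB·BCC·AB·AB·AB·AB·B·B·BCC·AB·AB·B·B·BCC·AB·AB·B·B·BCC·AB·BCC·AB·AB·AB·AB·B·B·BCC·AB·BCC·AB·AB·AB·AB·B·B·BCC·AB
    A ↦ BCC
    B ↦ AB
    C ↦ B

A->BCC, B->AB, C->B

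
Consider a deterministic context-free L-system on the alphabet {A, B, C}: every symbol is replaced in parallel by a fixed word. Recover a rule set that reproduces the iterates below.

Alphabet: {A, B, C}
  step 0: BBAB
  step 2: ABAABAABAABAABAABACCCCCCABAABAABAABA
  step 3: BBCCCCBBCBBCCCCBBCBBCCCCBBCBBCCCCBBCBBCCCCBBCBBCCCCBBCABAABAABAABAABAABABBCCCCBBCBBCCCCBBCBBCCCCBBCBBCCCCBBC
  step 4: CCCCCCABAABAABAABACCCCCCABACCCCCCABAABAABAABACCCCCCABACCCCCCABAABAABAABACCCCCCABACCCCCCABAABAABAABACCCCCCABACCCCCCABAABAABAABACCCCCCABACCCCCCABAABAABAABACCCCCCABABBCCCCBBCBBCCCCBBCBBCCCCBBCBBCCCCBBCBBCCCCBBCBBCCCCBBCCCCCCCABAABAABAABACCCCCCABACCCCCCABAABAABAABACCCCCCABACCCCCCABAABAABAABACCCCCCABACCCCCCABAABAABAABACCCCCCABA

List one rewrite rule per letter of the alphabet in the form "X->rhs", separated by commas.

  step 3 ⇒ step 4: BBCCCCBBCBBCCCCBBCBBCCCCBBCBBCCCCBBCBBCCCCBBCBBCCCCBBCABAABAABAABAABAABABBCCCCBBCBBCCCCBBCBBCCCCBBCBBCCCCBBC ⇒ CCC·CCC·ABA·ABA·ABA·ABA·CCC·CCC·ABA·CCC·CCC·ABA·ABA·ABA·ABA·CCC·CCC·ABA·CCC·CCC·ABA·ABA·ABA·ABA·CCC·CCC·ABA·CCC·CCC·ABA·ABA·ABA·ABA·CCC·CCC·ABA·CCC·CCC·ABA·ABA·ABA·ABA·CCC·CCC·ABA·CCC·CCC·ABA·ABA·ABA·ABA·CCC·CCC·ABA·BBC·CCC·BBC·BBC·CCC·BBC·BBC·CCC·BBC·BBC·CCC·BBC·BBC·CCC·BBC·BBC·CCC·BBC·CCC·CCC·ABA·ABA·ABA·ABA·CCC·CCC·ABA·CCC·CCC·ABA·ABA·ABA·ABA·CCC·CCC·ABA·CCC·CCC·ABA·ABA·ABA·ABA·CCC·CCC·ABA·CCC·CCC·ABA·ABA·ABA·ABA·CCC·CCC·ABA
    A ↦ BBC
    B ↦ CCC
    C ↦ ABA

A->BBC, B->CCC, C->ABA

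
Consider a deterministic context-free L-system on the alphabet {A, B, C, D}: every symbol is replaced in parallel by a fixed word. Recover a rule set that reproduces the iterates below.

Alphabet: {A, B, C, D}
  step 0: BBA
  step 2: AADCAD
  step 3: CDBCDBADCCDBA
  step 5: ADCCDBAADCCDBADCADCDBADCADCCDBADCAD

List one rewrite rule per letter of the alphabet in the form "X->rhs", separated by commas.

A->CDB, B->D, C->DC, D->A

  step 2 ⇒ step 3: AADCAD ⇒ CDB·CDB·A·DC·CDB·A
    A ↦ CDB
    C ↦ DC
    D ↦ A
    B ↦ D  (constrained at step 0)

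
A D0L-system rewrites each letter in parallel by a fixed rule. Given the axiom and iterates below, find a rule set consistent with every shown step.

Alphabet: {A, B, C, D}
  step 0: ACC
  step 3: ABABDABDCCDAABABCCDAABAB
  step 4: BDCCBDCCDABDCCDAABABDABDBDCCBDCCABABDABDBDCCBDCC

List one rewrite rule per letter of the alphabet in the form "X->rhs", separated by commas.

A->BD, B->CC, C->AB, D->DA

  step 3 ⇒ step 4: ABABDABDCCDAABABCCDAABAB ⇒ BD·CC·BD·CC·DA·BD·CC·DA·AB·AB·DA·BD·BD·CC·BD·CC·AB·AB·DA·BD·BD·CC·BD·CC
    A ↦ BD
    B ↦ CC
    C ↦ AB
    D ↦ DA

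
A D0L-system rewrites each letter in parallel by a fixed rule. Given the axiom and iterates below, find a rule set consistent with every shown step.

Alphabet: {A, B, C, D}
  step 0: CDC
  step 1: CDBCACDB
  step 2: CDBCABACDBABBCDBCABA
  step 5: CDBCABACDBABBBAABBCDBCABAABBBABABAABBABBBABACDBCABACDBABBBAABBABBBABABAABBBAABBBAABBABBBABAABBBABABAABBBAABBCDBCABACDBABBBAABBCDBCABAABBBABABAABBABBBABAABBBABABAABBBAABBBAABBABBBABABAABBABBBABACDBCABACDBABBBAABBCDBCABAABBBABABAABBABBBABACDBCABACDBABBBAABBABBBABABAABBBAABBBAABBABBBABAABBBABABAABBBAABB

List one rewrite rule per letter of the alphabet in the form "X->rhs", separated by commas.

A->ABB, B->BA, C->CDB, D->CA

  step 1 ⇒ step 2: CDBCACDB ⇒ CDB·CA·BA·CDB·ABB·CDB·CA·BA
    A ↦ ABB
    B ↦ BA
    C ↦ CDB
    D ↦ CA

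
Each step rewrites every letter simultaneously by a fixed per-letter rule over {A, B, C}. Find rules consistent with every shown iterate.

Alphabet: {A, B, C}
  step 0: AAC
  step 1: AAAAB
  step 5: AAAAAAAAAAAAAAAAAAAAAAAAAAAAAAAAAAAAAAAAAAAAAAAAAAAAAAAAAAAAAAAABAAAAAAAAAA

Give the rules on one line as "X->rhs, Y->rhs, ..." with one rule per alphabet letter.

  step 0 ⇒ step 1: AAC ⇒ AA·AA·B
    A ↦ AA
    C ↦ B
    B ↦ CA  (constrained at step 1)

A->AA, B->CA, C->B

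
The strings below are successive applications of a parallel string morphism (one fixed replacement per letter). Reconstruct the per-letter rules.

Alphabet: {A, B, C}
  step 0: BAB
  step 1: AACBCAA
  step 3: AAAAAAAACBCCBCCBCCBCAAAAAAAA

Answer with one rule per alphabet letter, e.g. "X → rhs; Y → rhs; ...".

  step 0 ⇒ step 1: BAB ⇒ AA·CBC·AA
    A ↦ CBC
    B ↦ AA
    C ↦ A  (constrained at step 1)

A->CBC, B->AA, C->A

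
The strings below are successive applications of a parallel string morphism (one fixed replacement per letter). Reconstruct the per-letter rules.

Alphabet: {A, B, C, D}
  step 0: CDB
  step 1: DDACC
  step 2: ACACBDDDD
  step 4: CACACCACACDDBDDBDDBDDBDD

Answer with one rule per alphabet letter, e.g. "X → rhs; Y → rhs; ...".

A->B, B->C, C->DD, D->AC

  step 1 ⇒ step 2: DDACC ⇒ AC·AC·B·DD·DD
    A ↦ B
    C ↦ DD
    D ↦ AC
  step 0 ⇒ step 1: CDB ⇒ DD·AC·C
    B ↦ C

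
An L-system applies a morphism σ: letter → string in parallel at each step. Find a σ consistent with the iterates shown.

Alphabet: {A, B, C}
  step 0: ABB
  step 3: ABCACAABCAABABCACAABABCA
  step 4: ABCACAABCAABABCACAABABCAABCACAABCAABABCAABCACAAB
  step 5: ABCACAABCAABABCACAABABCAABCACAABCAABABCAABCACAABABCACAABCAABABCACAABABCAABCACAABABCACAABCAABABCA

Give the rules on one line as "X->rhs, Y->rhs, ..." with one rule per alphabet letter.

A->AB, B->CA, C->CA

  step 4 ⇒ step 5: ABCACAABCAABABCACAABABCAABCACAABCAABABCAABCACAAB ⇒ AB·CA·CA·AB·CA·AB·AB·CA·CA·AB·AB·CA·AB·CA·CA·AB·CA·AB·AB·CA·AB·CA·CA·AB·AB·CA·CA·AB·CA·AB·AB·CA·CA·AB·AB·CA·AB·CA·CA·AB·AB·CA·CA·AB·CA·AB·AB·CA
    A ↦ AB
    B ↦ CA
    C ↦ CA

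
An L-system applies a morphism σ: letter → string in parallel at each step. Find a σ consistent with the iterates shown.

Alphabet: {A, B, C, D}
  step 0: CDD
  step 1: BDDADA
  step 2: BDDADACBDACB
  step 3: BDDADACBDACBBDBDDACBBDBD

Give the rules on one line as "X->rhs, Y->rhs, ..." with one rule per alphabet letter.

A->CB, B->BD, C->BD, D->DA

  step 2 ⇒ step 3: BDDADACBDACB ⇒ BD·DA·DA·CB·DA·CB·BD·BD·DA·CB·BD·BD
    A ↦ CB
    B ↦ BD
    C ↦ BD
    D ↦ DA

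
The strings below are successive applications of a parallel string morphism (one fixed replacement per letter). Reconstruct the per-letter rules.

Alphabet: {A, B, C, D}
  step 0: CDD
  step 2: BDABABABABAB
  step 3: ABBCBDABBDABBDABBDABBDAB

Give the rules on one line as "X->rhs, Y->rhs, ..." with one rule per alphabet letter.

  step 2 ⇒ step 3: BDABABABABAB ⇒ AB·BC·BD·AB·BD·AB·BD·AB·BD·AB·BD·AB
    A ↦ BD
    B ↦ AB
    D ↦ BC
    C ↦ AB  (constrained at step 0)

A->BD, B->AB, C->AB, D->BC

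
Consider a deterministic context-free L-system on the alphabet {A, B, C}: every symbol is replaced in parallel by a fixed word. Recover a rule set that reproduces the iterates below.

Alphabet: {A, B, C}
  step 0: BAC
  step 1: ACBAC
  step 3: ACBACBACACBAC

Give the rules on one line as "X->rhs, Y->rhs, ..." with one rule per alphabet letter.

A->B, B->AC, C->AC

  step 0 ⇒ step 1: BAC ⇒ AC·B·AC
    A ↦ B
    B ↦ AC
    C ↦ AC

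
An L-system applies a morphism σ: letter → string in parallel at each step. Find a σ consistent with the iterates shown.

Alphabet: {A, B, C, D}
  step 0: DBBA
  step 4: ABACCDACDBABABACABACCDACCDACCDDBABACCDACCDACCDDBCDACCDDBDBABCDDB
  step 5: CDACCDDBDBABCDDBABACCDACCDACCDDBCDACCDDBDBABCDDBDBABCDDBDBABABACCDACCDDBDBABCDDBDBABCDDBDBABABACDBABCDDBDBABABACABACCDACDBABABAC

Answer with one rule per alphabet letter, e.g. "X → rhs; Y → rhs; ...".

A->CD, B->AC, C->DB, D->AB

  step 4 ⇒ step 5: ABACCDACDBABABACABACCDACCDACCDDBABACCDACCDACCDDBCDACCDDBDBABCDDB ⇒ CD·AC·CD·DB·DB·AB·CD·DB·AB·AC·CD·AC·CD·AC·CD·DB·CD·AC·CD·DB·DB·AB·CD·DB·DB·AB·CD·DB·DB·AB·AB·AC·CD·AC·CD·DB·DB·AB·CD·DB·DB·AB·CD·DB·DB·AB·AB·AC·DB·AB·CD·DB·DB·AB·AB·AC·AB·AC·CD·AC·DB·AB·AB·AC
    A ↦ CD
    B ↦ AC
    C ↦ DB
    D ↦ AB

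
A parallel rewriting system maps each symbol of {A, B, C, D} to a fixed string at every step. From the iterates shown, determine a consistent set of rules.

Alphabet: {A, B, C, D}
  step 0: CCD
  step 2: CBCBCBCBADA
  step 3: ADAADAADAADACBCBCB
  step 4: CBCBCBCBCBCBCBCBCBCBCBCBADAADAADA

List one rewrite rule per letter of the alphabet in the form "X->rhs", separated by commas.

  step 3 ⇒ step 4: ADAADAADAADACBCBCB ⇒ CB·CB·CB·CB·CB·CB·CB·CB·CB·CB·CB·CB·AD·A·AD·A·AD·A
    A ↦ CB
    B ↦ A
    C ↦ AD
    D ↦ CB

A->CB, B->A, C->AD, D->CB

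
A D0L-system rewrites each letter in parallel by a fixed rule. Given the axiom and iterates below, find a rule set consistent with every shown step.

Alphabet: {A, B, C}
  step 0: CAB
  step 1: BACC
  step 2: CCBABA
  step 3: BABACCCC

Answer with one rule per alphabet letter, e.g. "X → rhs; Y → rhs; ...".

  step 2 ⇒ step 3: CCBABA ⇒ BA·BA·C·C·C·C
    A ↦ C
    B ↦ C
    C ↦ BA

A->C, B->C, C->BA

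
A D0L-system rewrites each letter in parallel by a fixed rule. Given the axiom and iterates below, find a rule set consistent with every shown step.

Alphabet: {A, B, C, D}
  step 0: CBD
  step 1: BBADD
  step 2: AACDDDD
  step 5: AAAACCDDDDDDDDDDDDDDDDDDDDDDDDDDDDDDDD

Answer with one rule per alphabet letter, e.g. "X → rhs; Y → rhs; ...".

A->C, B->A, C->BB, D->DD

  step 1 ⇒ step 2: BBADD ⇒ A·A·C·DD·DD
    A ↦ C
    B ↦ A
    D ↦ DD
  step 0 ⇒ step 1: CBD ⇒ BB·A·DD
    C ↦ BB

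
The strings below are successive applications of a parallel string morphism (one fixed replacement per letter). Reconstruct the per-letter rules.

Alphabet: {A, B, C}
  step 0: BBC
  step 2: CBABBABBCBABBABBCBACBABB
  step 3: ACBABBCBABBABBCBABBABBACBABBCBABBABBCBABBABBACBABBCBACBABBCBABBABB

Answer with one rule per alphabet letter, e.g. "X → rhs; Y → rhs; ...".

A->CB, B->ABB, C->ACB

  step 2 ⇒ step 3: CBABBABBCBABBABBCBACBABB ⇒ ACB·ABB·CB·ABB·ABB·CB·ABB·ABB·ACB·ABB·CB·ABB·ABB·CB·ABB·ABB·ACB·ABB·CB·ACB·ABB·CB·ABB·ABB
    A ↦ CB
    B ↦ ABB
    C ↦ ACB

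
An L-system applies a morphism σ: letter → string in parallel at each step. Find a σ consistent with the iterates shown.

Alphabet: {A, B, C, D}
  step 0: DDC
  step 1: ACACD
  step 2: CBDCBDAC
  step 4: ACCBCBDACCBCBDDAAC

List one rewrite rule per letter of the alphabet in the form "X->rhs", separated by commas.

  step 1 ⇒ step 2: ACACD ⇒ CB·D·CB·D·AC
    A ↦ CB
    C ↦ D
    D ↦ AC
    B ↦ A  (constrained at step 2)

A->CB, B->A, C->D, D->AC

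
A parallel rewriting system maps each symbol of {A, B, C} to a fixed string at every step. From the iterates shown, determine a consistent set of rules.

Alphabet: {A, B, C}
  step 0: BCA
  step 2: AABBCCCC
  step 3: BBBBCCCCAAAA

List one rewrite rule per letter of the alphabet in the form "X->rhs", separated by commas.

  step 2 ⇒ step 3: AABBCCCC ⇒ BB·BB·CC·CC·A·A·A·A
    A ↦ BB
    B ↦ CC
    C ↦ A

A->BB, B->CC, C->A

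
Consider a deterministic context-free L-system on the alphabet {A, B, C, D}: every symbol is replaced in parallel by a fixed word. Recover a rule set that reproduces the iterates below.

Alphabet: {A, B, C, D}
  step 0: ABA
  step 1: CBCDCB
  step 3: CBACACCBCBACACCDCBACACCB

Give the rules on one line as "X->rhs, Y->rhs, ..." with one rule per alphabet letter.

A->CB, B->CD, C->AC, D->CB

  step 0 ⇒ step 1: ABA ⇒ CB·CD·CB
    A ↦ CB
    B ↦ CD
    C ↦ AC  (constrained at step 1)
    D ↦ CB  (constrained at step 1)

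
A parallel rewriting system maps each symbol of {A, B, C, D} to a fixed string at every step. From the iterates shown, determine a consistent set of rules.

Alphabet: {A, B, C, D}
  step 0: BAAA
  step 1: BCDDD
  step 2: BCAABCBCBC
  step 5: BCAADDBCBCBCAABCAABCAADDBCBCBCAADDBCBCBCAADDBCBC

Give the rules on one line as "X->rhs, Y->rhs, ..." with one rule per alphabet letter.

A->D, B->BC, C->AA, D->BC

  step 1 ⇒ step 2: BCDDD ⇒ BC·AA·BC·BC·BC
    B ↦ BC
    C ↦ AA
    D ↦ BC
  step 0 ⇒ step 1: BAAA ⇒ BC·D·D·D
    A ↦ D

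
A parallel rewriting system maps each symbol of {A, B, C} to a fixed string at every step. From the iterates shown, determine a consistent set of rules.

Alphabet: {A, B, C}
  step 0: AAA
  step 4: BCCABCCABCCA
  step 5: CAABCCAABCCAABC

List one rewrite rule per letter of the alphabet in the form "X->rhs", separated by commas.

  step 4 ⇒ step 5: BCCABCCABCCA ⇒ C·A·A·BC·C·A·A·BC·C·A·A·BC
    A ↦ BC
    B ↦ C
    C ↦ A

A->BC, B->C, C->A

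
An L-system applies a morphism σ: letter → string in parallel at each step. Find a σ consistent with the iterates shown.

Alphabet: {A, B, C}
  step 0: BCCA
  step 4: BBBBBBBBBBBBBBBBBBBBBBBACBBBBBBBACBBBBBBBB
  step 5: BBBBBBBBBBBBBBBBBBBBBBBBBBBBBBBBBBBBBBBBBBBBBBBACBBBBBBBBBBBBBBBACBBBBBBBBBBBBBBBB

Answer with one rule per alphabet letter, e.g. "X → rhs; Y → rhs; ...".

A->B, B->BB, C->AC

  step 4 ⇒ step 5: BBBBBBBBBBBBBBBBBBBBBBBACBBBBBBBACBBBBBBBB ⇒ BB·BB·BB·BB·BB·BB·BB·BB·BB·BB·BB·BB·BB·BB·BB·BB·BB·BB·BB·BB·BB·BB·BB·B·AC·BB·BB·BB·BB·BB·BB·BB·B·AC·BB·BB·BB·BB·BB·BB·BB·BB
    A ↦ B
    B ↦ BB
    C ↦ AC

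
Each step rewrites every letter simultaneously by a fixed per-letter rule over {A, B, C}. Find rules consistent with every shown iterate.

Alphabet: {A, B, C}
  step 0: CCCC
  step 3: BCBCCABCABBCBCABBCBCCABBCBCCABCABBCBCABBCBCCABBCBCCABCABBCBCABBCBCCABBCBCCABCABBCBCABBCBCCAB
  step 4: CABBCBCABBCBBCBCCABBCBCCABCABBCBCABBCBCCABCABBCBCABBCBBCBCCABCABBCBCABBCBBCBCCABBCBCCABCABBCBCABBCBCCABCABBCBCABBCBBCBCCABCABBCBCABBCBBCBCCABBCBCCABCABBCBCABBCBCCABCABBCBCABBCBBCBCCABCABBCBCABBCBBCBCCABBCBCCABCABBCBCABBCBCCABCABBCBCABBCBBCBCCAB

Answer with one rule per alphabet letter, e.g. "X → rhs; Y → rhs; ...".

  step 3 ⇒ step 4: BCBCCABCABBCBCABBCBCCABBCBCCABCABBCBCABBCBCCABBCBCCABCABBCBCABBCBCCABBCBCCABCABBCBCABBCBCCAB ⇒ CAB·BCB·CAB·BCB·BCB·C·CAB·BCB·C·CAB·CAB·BCB·CAB·BCB·C·CAB·CAB·BCB·CAB·BCB·BCB·C·CAB·CAB·BCB·CAB·BCB·BCB·C·CAB·BCB·C·CAB·CAB·BCB·CAB·BCB·C·CAB·CAB·BCB·CAB·BCB·BCB·C·CAB·CAB·BCB·CAB·BCB·BCB·C·CAB·BCB·C·CAB·CAB·BCB·CAB·BCB·C·CAB·CAB·BCB·CAB·BCB·BCB·C·CAB·CAB·BCB·CAB·BCB·BCB·C·CAB·BCB·C·CAB·CAB·BCB·CAB·BCB·C·CAB·CAB·BCB·CAB·BCB·BCB·C·CAB
    A ↦ C
    B ↦ CAB
    C ↦ BCB

A->C, B->CAB, C->BCB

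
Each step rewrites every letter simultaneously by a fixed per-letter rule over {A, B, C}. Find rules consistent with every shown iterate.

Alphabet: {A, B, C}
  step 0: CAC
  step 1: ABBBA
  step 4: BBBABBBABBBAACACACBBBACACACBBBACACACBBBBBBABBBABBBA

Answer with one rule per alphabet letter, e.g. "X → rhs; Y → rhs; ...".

A->BBB, B->AC, C->A

  step 0 ⇒ step 1: CAC ⇒ A·BBB·A
    A ↦ BBB
    C ↦ A
    B ↦ AC  (constrained at step 1)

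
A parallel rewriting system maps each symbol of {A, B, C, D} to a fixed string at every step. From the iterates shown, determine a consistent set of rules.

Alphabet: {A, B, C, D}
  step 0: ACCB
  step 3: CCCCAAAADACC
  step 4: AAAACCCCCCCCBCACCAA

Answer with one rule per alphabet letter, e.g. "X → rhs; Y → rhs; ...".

A->CC, B->D, C->A, D->BCA

  step 3 ⇒ step 4: CCCCAAAADACC ⇒ A·A·A·A·CC·CC·CC·CC·BCA·CC·A·A
    A ↦ CC
    C ↦ A
    D ↦ BCA
    B ↦ D  (constrained at step 0)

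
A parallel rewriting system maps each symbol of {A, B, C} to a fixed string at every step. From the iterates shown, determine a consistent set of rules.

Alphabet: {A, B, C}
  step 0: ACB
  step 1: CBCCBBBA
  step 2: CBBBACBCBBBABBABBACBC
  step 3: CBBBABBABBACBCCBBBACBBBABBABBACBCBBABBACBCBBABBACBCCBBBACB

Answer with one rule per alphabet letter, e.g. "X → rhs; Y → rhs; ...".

A->CBC, B->BBA, C->CB

  step 2 ⇒ step 3: CBBBACBCBBBABBABBACBC ⇒ CB·BBA·BBA·BBA·CBC·CB·BBA·CB·BBA·BBA·BBA·CBC·BBA·BBA·CBC·BBA·BBA·CBC·CB·BBA·CB
    A ↦ CBC
    B ↦ BBA
    C ↦ CB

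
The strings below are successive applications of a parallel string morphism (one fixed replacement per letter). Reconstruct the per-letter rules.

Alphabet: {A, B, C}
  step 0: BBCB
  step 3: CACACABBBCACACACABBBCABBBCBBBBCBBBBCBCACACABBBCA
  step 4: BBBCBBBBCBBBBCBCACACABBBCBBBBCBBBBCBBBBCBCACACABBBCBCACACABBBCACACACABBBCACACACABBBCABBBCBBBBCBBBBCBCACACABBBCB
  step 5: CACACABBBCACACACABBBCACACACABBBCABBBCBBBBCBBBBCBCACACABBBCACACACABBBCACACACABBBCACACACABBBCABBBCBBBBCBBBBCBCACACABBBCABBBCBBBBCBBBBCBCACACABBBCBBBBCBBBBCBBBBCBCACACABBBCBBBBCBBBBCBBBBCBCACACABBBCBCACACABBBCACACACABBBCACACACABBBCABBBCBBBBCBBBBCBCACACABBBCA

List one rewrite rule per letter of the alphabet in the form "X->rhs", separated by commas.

A->CB, B->CA, C->BBB

  step 4 ⇒ step 5: BBBCBBBBCBBBBCBCACACABBBCBBBBCBBBBCBBBBCBCACACABBBCBCACACABBBCACACACABBBCACACACABBBCABBBCBBBBCBBBBCBCACACABBBCB ⇒ CA·CA·CA·BBB·CA·CA·CA·CA·BBB·CA·CA·CA·CA·BBB·CA·BBB·CB·BBB·CB·BBB·CB·CA·CA·CA·BBB·CA·CA·CA·CA·BBB·CA·CA·CA·CA·BBB·CA·CA·CA·CA·BBB·CA·BBB·CB·BBB·CB·BBB·CB·CA·CA·CA·BBB·CA·BBB·CB·BBB·CB·BBB·CB·CA·CA·CA·BBB·CB·BBB·CB·BBB·CB·BBB·CB·CA·CA·CA·BBB·CB·BBB·CB·BBB·CB·BBB·CB·CA·CA·CA·BBB·CB·CA·CA·CA·BBB·CA·CA·CA·CA·BBB·CA·CA·CA·CA·BBB·CA·BBB·CB·BBB·CB·BBB·CB·CA·CA·CA·BBB·CA
    A ↦ CB
    B ↦ CA
    C ↦ BBB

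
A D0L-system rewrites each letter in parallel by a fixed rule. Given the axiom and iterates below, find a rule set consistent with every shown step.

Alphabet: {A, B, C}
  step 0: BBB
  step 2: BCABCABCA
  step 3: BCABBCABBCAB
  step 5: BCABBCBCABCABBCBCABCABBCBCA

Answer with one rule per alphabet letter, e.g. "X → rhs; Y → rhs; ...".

A->B, B->BC, C->A

  step 2 ⇒ step 3: BCABCABCA ⇒ BC·A·B·BC·A·B·BC·A·B
    A ↦ B
    B ↦ BC
    C ↦ A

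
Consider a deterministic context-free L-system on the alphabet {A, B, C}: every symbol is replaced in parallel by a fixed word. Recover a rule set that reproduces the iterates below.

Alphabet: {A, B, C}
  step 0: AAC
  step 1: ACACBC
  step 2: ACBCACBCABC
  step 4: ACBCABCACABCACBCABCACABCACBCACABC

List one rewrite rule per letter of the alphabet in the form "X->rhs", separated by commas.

A->AC, B->A, C->BC

  step 1 ⇒ step 2: ACACBC ⇒ AC·BC·AC·BC·A·BC
    A ↦ AC
    B ↦ A
    C ↦ BC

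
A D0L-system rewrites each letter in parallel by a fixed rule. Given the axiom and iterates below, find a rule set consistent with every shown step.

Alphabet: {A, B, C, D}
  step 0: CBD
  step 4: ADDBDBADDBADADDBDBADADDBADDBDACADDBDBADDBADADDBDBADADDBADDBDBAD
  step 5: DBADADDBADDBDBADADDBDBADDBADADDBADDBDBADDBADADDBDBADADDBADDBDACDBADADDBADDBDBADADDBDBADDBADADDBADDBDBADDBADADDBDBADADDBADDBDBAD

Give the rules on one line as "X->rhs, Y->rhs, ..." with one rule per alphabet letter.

A->DB, B->DB, C->DAC, D->AD

  step 4 ⇒ step 5: ADDBDBADDBADADDBDBADADDBADDBDACADDBDBADDBADADDBDBADADDBADDBDBAD ⇒ DB·AD·AD·DB·AD·DB·DB·AD·AD·DB·DB·AD·DB·AD·AD·DB·AD·DB·DB·AD·DB·AD·AD·DB·DB·AD·AD·DB·AD·DB·DAC·DB·AD·AD·DB·AD·DB·DB·AD·AD·DB·DB·AD·DB·AD·AD·DB·AD·DB·DB·AD·DB·AD·AD·DB·DB·AD·AD·DB·AD·DB·DB·AD
    A ↦ DB
    B ↦ DB
    C ↦ DAC
    D ↦ AD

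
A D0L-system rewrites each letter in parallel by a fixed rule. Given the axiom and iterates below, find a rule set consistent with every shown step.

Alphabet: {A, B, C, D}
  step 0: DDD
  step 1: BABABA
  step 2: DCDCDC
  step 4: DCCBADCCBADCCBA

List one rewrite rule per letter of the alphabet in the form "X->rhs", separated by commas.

  step 1 ⇒ step 2: BABABA ⇒ D·C·D·C·D·C
    A ↦ C
    B ↦ D
    C ↦ AD  (constrained at step 2)
  step 0 ⇒ step 1: DDD ⇒ BA·BA·BA
    D ↦ BA

A->C, B->D, C->AD, D->BA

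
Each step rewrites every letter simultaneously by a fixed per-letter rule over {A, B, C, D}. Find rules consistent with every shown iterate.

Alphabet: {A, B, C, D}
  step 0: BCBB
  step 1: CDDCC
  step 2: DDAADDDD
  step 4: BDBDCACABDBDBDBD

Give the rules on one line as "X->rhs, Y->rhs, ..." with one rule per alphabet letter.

A->BD, B->C, C->DD, D->A

  step 1 ⇒ step 2: CDDCC ⇒ DD·A·A·DD·DD
    C ↦ DD
    D ↦ A
    A ↦ BD  (constrained at step 2)
  step 0 ⇒ step 1: BCBB ⇒ C·DD·C·C
    B ↦ C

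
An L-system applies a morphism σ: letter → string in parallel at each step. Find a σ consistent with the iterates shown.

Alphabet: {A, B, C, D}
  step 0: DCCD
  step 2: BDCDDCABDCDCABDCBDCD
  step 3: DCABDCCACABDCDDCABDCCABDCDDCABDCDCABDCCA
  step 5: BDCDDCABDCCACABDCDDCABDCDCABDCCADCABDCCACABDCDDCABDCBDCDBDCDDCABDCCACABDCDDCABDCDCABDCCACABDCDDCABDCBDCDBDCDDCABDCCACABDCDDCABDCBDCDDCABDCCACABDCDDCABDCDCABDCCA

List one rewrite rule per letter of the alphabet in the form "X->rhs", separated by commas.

A->D, B->D, C->BDC, D->CA

  step 2 ⇒ step 3: BDCDDCABDCDCABDCBDCD ⇒ D·CA·BDC·CA·CA·BDC·D·D·CA·BDC·CA·BDC·D·D·CA·BDC·D·CA·BDC·CA
    A ↦ D
    B ↦ D
    C ↦ BDC
    D ↦ CA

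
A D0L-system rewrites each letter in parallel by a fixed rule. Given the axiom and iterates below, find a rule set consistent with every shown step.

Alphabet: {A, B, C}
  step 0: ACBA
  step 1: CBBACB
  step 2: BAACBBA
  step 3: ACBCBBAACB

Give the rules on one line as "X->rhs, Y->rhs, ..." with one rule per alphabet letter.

A->CB, B->A, C->B

  step 2 ⇒ step 3: BAACBBA ⇒ A·CB·CB·B·A·A·CB
    A ↦ CB
    B ↦ A
    C ↦ B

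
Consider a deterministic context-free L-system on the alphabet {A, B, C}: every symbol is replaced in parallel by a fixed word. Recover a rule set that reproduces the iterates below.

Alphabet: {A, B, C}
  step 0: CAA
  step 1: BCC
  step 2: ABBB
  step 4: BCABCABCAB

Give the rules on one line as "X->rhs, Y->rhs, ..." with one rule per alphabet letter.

A->C, B->AB, C->B

  step 1 ⇒ step 2: BCC ⇒ AB·B·B
    B ↦ AB
    C ↦ B
  step 0 ⇒ step 1: CAA ⇒ B·C·C
    A ↦ C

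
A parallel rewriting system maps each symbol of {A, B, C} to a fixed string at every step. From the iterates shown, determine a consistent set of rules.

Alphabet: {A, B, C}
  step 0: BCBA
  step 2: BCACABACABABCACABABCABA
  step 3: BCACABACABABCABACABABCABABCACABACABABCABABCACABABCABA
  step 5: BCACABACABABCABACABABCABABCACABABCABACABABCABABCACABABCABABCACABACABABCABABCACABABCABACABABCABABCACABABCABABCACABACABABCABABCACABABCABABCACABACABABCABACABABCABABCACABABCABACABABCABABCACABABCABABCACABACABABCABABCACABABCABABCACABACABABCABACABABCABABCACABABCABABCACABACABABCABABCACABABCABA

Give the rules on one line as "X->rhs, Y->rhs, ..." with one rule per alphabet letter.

A->BA, B->BCA, C->CA

  step 2 ⇒ step 3: BCACABACABABCACABABCABA ⇒ BCA·CA·BA·CA·BA·BCA·BA·CA·BA·BCA·BA·BCA·CA·BA·CA·BA·BCA·BA·BCA·CA·BA·BCA·BA
    A ↦ BA
    B ↦ BCA
    C ↦ CA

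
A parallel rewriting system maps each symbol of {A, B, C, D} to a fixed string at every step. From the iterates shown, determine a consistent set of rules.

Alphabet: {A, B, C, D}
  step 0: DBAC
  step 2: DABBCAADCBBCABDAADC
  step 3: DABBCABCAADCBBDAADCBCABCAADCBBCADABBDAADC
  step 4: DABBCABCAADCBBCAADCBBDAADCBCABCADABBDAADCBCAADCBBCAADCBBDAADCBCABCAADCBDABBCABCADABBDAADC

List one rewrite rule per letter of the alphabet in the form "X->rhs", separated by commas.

A->B, B->BCA, C->ADC, D->DA

  step 3 ⇒ step 4: DABBCABCAADCBBDAADCBCABCAADCBBCADABBDAADC ⇒ DA·B·BCA·BCA·ADC·B·BCA·ADC·B·B·DA·ADC·BCA·BCA·DA·B·B·DA·ADC·BCA·ADC·B·BCA·ADC·B·B·DA·ADC·BCA·BCA·ADC·B·DA·B·BCA·BCA·DA·B·B·DA·ADC
    A ↦ B
    B ↦ BCA
    C ↦ ADC
    D ↦ DA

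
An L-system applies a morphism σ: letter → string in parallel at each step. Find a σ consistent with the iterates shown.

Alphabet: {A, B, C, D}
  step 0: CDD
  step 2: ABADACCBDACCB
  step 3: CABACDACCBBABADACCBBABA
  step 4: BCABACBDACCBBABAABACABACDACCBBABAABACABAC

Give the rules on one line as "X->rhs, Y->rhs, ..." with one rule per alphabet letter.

  step 3 ⇒ step 4: CABACDACCBBABADACCBBABA ⇒ B·C·ABA·C·B·DAC·C·B·B·ABA·ABA·C·ABA·C·DAC·C·B·B·ABA·ABA·C·ABA·C
    A ↦ C
    B ↦ ABA
    C ↦ B
    D ↦ DAC

A->C, B->ABA, C->B, D->DAC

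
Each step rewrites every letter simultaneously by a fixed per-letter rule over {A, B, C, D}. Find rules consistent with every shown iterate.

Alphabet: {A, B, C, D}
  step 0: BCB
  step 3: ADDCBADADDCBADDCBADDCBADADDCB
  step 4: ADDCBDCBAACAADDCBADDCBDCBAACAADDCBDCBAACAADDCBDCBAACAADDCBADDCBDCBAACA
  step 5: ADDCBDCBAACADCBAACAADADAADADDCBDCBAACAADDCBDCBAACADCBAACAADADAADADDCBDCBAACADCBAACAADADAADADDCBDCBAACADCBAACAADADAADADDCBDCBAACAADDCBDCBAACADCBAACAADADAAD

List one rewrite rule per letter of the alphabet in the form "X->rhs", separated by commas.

  step 4 ⇒ step 5: ADDCBDCBAACAADDCBADDCBDCBAACAADDCBDCBAACAADDCBDCBAACAADDCBADDCBDCBAACA ⇒ AD·DCB·DCB·A·ACA·DCB·A·ACA·AD·AD·A·AD·AD·DCB·DCB·A·ACA·AD·DCB·DCB·A·ACA·DCB·A·ACA·AD·AD·A·AD·AD·DCB·DCB·A·ACA·DCB·A·ACA·AD·AD·A·AD·AD·DCB·DCB·A·ACA·DCB·A·ACA·AD·AD·A·AD·AD·DCB·DCB·A·ACA·AD·DCB·DCB·A·ACA·DCB·A·ACA·AD·AD·A·AD
    A ↦ AD
    B ↦ ACA
    C ↦ A
    D ↦ DCB

A->AD, B->ACA, C->A, D->DCB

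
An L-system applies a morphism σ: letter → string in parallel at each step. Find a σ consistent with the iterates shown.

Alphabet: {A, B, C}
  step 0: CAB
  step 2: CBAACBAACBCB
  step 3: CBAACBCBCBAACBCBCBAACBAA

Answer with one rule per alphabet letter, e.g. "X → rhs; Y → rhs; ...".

A->CB, B->AA, C->CB

  step 2 ⇒ step 3: CBAACBAACBCB ⇒ CB·AA·CB·CB·CB·AA·CB·CB·CB·AA·CB·AA
    A ↦ CB
    B ↦ AA
    C ↦ CB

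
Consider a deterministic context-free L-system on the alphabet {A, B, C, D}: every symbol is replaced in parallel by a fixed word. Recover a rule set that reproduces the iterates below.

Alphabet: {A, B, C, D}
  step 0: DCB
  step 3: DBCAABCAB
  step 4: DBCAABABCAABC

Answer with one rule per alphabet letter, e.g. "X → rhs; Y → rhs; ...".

A->AB, B->C, C->A, D->DB

  step 3 ⇒ step 4: DBCAABCAB ⇒ DB·C·A·AB·AB·C·A·AB·C
    A ↦ AB
    B ↦ C
    C ↦ A
    D ↦ DB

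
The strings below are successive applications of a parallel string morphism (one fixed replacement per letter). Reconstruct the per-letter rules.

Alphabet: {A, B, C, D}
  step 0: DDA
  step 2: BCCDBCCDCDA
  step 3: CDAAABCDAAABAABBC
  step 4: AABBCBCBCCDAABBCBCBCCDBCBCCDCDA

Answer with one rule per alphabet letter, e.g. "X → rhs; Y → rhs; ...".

  step 3 ⇒ step 4: CDAAABCDAAABAABBC ⇒ A·AB·BC·BC·BC·CD·A·AB·BC·BC·BC·CD·BC·BC·CD·CD·A
    A ↦ BC
    B ↦ CD
    C ↦ A
    D ↦ AB

A->BC, B->CD, C->A, D->AB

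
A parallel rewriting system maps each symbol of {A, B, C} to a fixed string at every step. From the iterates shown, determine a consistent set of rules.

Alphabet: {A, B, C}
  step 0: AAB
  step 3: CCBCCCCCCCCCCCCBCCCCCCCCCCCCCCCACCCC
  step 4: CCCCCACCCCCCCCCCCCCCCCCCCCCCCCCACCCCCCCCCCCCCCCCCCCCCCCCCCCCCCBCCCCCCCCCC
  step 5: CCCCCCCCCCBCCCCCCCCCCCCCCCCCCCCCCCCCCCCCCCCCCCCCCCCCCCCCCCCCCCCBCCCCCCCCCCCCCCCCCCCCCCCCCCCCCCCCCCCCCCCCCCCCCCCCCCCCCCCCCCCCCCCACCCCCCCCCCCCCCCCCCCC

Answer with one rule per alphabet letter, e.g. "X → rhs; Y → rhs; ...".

  step 4 ⇒ step 5: CCCCCACCCCCCCCCCCCCCCCCCCCCCCCCACCCCCCCCCCCCCCCCCCCCCCCCCCCCCCBCCCCCCCCCC ⇒ CC·CC·CC·CC·CC·BCC·CC·CC·CC·CC·CC·CC·CC·CC·CC·CC·CC·CC·CC·CC·CC·CC·CC·CC·CC·CC·CC·CC·CC·CC·CC·BCC·CC·CC·CC·CC·CC·CC·CC·CC·CC·CC·CC·CC·CC·CC·CC·CC·CC·CC·CC·CC·CC·CC·CC·CC·CC·CC·CC·CC·CC·CC·CA·CC·CC·CC·CC·CC·CC·CC·CC·CC·CC
    A ↦ BCC
    B ↦ CA
    C ↦ CC

A->BCC, B->CA, C->CC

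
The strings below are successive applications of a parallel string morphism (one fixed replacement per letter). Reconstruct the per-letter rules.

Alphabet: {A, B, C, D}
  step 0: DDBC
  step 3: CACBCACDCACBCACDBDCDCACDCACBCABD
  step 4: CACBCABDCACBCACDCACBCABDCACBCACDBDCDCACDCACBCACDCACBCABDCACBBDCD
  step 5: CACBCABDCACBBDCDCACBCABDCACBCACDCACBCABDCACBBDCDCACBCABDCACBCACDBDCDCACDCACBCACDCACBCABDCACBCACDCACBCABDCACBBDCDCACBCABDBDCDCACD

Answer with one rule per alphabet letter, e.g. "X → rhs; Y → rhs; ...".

A->CB, B->BD, C->CA, D->CD

  step 4 ⇒ step 5: CACBCABDCACBCACDCACBCABDCACBCACDBDCDCACDCACBCACDCACBCABDCACBBDCD ⇒ CA·CB·CA·BD·CA·CB·BD·CD·CA·CB·CA·BD·CA·CB·CA·CD·CA·CB·CA·BD·CA·CB·BD·CD·CA·CB·CA·BD·CA·CB·CA·CD·BD·CD·CA·CD·CA·CB·CA·CD·CA·CB·CA·BD·CA·CB·CA·CD·CA·CB·CA·BD·CA·CB·BD·CD·CA·CB·CA·BD·BD·CD·CA·CD
    A ↦ CB
    B ↦ BD
    C ↦ CA
    D ↦ CD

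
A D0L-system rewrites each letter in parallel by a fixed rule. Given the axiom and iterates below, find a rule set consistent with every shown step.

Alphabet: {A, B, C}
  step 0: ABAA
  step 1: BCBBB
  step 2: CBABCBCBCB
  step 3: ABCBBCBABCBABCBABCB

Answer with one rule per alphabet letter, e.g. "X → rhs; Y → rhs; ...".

  step 2 ⇒ step 3: CBABCBCBCB ⇒ AB·CB·B·CB·AB·CB·AB·CB·AB·CB
    A ↦ B
    B ↦ CB
    C ↦ AB

A->B, B->CB, C->AB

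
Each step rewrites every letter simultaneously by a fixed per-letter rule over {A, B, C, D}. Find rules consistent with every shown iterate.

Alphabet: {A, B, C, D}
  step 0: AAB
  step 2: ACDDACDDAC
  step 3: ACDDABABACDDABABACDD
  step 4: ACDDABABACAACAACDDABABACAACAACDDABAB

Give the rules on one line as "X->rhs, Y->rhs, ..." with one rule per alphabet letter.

  step 3 ⇒ step 4: ACDDABABACDDABABACDD ⇒ AC·DD·AB·AB·AC·A·AC·A·AC·DD·AB·AB·AC·A·AC·A·AC·DD·AB·AB
    A ↦ AC
    B ↦ A
    C ↦ DD
    D ↦ AB

A->AC, B->A, C->DD, D->AB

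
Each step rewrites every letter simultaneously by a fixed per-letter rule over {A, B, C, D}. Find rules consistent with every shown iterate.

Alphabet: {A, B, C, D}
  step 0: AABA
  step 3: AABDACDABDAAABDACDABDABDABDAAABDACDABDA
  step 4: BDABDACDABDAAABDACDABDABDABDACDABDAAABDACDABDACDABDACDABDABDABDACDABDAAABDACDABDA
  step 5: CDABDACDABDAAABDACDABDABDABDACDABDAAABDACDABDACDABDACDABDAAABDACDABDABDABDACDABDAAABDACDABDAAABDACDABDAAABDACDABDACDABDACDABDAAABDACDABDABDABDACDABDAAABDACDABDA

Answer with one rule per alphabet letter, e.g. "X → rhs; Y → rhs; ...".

  step 4 ⇒ step 5: BDABDACDABDAAABDACDABDABDABDACDABDAAABDACDABDACDABDACDABDABDABDACDABDAAABDACDABDA ⇒ CD·A·BDA·CD·A·BDA·A·A·BDA·CD·A·BDA·BDA·BDA·CD·A·BDA·A·A·BDA·CD·A·BDA·CD·A·BDA·CD·A·BDA·A·A·BDA·CD·A·BDA·BDA·BDA·CD·A·BDA·A·A·BDA·CD·A·BDA·A·A·BDA·CD·A·BDA·A·A·BDA·CD·A·BDA·CD·A·BDA·CD·A·BDA·A·A·BDA·CD·A·BDA·BDA·BDA·CD·A·BDA·A·A·BDA·CD·A·BDA
    A ↦ BDA
    B ↦ CD
    C ↦ A
    D ↦ A

A->BDA, B->CD, C->A, D->A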